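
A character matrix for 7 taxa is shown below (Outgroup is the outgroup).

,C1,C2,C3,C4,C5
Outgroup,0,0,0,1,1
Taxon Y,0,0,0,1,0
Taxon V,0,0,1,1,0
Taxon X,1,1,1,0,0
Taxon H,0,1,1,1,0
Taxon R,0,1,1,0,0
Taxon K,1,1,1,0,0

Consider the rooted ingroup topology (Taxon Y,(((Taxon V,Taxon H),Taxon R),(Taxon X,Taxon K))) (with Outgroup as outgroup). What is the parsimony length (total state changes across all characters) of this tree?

7

Map each character onto (Taxon Y,(((Taxon V,Taxon H),Taxon R),(Taxon X,Taxon K))) (rooted by Outgroup) and count the minimum state changes it requires (Fitch parsimony):
C1: 1; C2: 2; C3: 1; C4: 2; C5: 1.
Total tree length = 7.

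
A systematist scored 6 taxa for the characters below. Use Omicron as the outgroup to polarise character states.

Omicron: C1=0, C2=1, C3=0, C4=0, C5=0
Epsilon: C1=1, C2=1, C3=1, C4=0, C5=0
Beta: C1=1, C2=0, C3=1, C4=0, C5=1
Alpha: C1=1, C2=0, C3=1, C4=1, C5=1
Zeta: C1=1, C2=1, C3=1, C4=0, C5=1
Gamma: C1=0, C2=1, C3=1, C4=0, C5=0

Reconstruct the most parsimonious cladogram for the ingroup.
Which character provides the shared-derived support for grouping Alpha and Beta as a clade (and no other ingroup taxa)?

C2

Character polarity is set by the outgroup: the derived state is whichever differs from the outgroup's state, so for C2 the derived state is '0', and for the remaining characters it is '1'.
Only Alpha, Beta, Epsilon, and Zeta show the derived state '1' for C1, supporting them as a clade.
C2: derived state '0' in Alpha and Beta only — synapomorphy for {Alpha, Beta}.
All ingroup taxa share the derived state '1' for C3; it defines the ingroup but does not resolve relationships within it.
C4: derived state '1' in Alpha only — an autapomorphy, so it tells us nothing about relationships among taxa.
Only Alpha, Beta, and Zeta show the derived state '1' for C5, supporting them as a clade.
Most parsimonious ingroup topology: ((Epsilon,((Beta,Alpha),Zeta)),Gamma).
The clade {Alpha, Beta} is supported by C2: its derived state '0' occurs in exactly those taxa and in no other taxon (including the outgroup).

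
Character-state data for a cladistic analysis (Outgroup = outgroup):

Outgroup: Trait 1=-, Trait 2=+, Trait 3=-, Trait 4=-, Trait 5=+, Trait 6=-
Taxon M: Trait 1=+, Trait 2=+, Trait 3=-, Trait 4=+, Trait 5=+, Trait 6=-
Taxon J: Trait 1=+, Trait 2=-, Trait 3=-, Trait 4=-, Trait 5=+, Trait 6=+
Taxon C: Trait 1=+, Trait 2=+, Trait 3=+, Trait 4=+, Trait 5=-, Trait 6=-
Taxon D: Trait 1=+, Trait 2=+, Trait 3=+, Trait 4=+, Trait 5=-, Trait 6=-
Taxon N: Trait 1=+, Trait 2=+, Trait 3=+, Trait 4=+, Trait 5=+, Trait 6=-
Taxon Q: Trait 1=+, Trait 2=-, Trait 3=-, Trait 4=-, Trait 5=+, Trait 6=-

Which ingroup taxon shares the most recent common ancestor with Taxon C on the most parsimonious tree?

Character polarity is set by the outgroup: the derived state is whichever differs from the outgroup's state, so for Trait 2, Trait 5 the derived state is '-', and for the remaining characters it is '+'.
All ingroup taxa share the derived state '+' for Trait 1; it defines the ingroup but does not resolve relationships within it.
Trait 2: derived state '-' in Taxon J and Taxon Q only — synapomorphy for {Taxon J, Taxon Q}.
Trait 3: derived state '+' in Taxon C, Taxon D, and Taxon N only — synapomorphy for {Taxon C, Taxon D, Taxon N}.
Trait 4 (derived state '+') is shared by Taxon C, Taxon D, Taxon M, and Taxon N — a synapomorphy uniting that clade.
Trait 5 (derived state '-') is shared by Taxon C and Taxon D — a synapomorphy uniting that clade.
Trait 6: derived state '+' in Taxon J only — an autapomorphy, so it tells us nothing about relationships among taxa.
Most parsimonious ingroup topology: ((Taxon M,((Taxon C,Taxon D),Taxon N)),(Taxon J,Taxon Q)).
Taxon C and Taxon D form a cherry on this tree, so they are sister taxa.

Taxon D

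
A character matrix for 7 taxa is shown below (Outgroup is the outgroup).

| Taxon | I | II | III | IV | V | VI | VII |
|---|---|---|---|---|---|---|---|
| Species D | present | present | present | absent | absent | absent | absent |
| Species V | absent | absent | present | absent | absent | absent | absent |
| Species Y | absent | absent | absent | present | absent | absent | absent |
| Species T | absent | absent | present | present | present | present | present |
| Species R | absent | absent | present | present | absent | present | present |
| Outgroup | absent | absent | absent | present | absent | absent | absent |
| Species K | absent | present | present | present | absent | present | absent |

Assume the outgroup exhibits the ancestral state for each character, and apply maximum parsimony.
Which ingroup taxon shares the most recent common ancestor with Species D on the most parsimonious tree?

Character polarity is set by the outgroup: the derived state is whichever differs from the outgroup's state, so for IV the derived state is 'absent', and for the remaining characters it is 'present'.
I: derived state 'present' in Species D only — an autapomorphy, so it tells us nothing about relationships among taxa.
II groups Species D and Species K, which is incompatible with the clades supported by the remaining characters; treating it as convergent (homoplasy) costs fewer steps than any alternative tree.
Only Species D, Species K, Species R, Species T, and Species V show the derived state 'present' for III, supporting them as a clade.
IV: derived state 'absent' in Species D and Species V only — synapomorphy for {Species D, Species V}.
V (derived state 'present') is unique to Species T (autapomorphy; uninformative for grouping).
Only Species K, Species R, and Species T show the derived state 'present' for VI, supporting them as a clade.
VII: derived state 'present' in Species R and Species T only — synapomorphy for {Species R, Species T}.
Most parsimonious ingroup topology: (Species Y,((Species D,Species V),(Species K,(Species R,Species T)))).
Species D and Species V form a cherry on this tree, so they are sister taxa.

Species V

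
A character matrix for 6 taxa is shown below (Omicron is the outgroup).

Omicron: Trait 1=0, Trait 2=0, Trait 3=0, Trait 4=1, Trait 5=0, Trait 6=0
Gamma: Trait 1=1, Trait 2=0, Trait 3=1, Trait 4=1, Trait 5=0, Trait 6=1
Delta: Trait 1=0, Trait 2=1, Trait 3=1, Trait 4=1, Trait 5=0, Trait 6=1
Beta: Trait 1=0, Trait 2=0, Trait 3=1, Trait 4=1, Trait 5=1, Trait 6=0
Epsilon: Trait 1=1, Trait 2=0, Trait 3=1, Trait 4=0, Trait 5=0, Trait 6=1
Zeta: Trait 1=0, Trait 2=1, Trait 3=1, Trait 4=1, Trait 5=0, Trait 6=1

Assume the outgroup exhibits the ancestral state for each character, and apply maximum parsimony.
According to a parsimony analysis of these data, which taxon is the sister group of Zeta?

Delta

Character polarity is set by the outgroup: the derived state is whichever differs from the outgroup's state, so for Trait 4 the derived state is '0', and for the remaining characters it is '1'.
Trait 1 (derived state '1') is shared by Epsilon and Gamma — a synapomorphy uniting that clade.
Only Delta and Zeta show the derived state '1' for Trait 2, supporting them as a clade.
Trait 3 (derived state '1') is shared by all ingroup taxa — unites the whole ingroup.
Trait 4 (derived state '0') is unique to Epsilon (autapomorphy; uninformative for grouping).
Trait 5: derived state '1' in Beta only — an autapomorphy, so it tells us nothing about relationships among taxa.
Only Delta, Epsilon, Gamma, and Zeta show the derived state '1' for Trait 6, supporting them as a clade.
Most parsimonious ingroup topology: (((Gamma,Epsilon),(Delta,Zeta)),Beta).
Zeta and Delta form a cherry on this tree, so they are sister taxa.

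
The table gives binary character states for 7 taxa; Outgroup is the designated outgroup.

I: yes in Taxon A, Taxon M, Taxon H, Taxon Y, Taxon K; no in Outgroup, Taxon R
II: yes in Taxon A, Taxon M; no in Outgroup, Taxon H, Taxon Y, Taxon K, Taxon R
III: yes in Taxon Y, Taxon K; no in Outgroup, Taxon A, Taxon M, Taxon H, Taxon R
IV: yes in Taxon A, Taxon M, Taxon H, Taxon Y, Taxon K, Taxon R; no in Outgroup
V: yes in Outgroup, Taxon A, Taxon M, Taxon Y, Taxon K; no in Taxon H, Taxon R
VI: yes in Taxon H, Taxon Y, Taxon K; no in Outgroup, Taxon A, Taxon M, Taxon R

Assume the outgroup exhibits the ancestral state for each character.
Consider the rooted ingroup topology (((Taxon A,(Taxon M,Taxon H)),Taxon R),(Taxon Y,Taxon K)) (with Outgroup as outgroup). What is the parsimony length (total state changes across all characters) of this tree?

Map each character onto (((Taxon A,(Taxon M,Taxon H)),Taxon R),(Taxon Y,Taxon K)) (rooted by Outgroup) and count the minimum state changes it requires (Fitch parsimony):
I: 2; II: 2; III: 1; IV: 1; V: 2; VI: 2.
Total tree length = 10.

10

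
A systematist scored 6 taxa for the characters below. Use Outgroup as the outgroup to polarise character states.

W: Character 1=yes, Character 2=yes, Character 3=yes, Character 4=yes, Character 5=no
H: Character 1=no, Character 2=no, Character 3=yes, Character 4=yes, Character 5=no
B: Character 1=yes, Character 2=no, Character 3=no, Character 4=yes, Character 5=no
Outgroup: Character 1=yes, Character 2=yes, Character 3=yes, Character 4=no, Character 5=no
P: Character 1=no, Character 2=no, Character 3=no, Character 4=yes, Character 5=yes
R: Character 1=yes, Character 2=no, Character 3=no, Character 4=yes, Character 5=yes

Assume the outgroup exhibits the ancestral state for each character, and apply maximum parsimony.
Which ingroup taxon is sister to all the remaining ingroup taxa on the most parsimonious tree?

Character polarity is set by the outgroup: the derived state is whichever differs from the outgroup's state, so for Character 1, Character 2, Character 3 the derived state is 'no', and for the remaining characters it is 'yes'.
Character 1 (state 'no') occurs in H and P but conflicts with the nesting implied by the other characters — most parsimoniously interpreted as homoplasy.
Only B, H, P, and R show the derived state 'no' for Character 2, supporting them as a clade.
Character 3: derived state 'no' in B, P, and R only — synapomorphy for {B, P, R}.
All ingroup taxa share the derived state 'yes' for Character 4; it defines the ingroup but does not resolve relationships within it.
Character 5: derived state 'yes' in P and R only — synapomorphy for {P, R}.
Most parsimonious ingroup topology: ((((P,R),B),H),W).
W is sister to the clade containing all other ingroup taxa, so it is the earliest-diverging (most basal) ingroup lineage.

W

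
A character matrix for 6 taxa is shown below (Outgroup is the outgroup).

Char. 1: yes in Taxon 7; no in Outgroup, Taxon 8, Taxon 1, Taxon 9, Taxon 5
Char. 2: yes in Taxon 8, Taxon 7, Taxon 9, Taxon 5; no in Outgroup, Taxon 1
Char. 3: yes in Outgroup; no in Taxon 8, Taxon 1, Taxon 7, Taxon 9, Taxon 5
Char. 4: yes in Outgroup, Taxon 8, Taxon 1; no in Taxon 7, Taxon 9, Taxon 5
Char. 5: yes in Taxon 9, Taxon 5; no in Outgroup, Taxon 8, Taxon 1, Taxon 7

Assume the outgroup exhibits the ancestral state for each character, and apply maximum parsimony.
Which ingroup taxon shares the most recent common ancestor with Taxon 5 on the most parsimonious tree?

Character polarity is set by the outgroup: the derived state is whichever differs from the outgroup's state, so for Char. 3, Char. 4 the derived state is 'no', and for the remaining characters it is 'yes'.
Char. 1 (derived state 'yes') is unique to Taxon 7 (autapomorphy; uninformative for grouping).
Char. 2 (derived state 'yes') is shared by Taxon 5, Taxon 7, Taxon 8, and Taxon 9 — a synapomorphy uniting that clade.
All ingroup taxa share the derived state 'no' for Char. 3; it defines the ingroup but does not resolve relationships within it.
Char. 4 (derived state 'no') is shared by Taxon 5, Taxon 7, and Taxon 9 — a synapomorphy uniting that clade.
Only Taxon 5 and Taxon 9 show the derived state 'yes' for Char. 5, supporting them as a clade.
Most parsimonious ingroup topology: ((Taxon 8,(Taxon 7,(Taxon 9,Taxon 5))),Taxon 1).
Taxon 5 and Taxon 9 form a cherry on this tree, so they are sister taxa.

Taxon 9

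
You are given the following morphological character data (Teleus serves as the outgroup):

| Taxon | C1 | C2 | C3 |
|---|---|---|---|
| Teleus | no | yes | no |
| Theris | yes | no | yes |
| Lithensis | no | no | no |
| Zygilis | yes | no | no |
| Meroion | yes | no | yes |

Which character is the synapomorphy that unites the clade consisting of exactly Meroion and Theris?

C3

Character polarity is set by the outgroup: the derived state is whichever differs from the outgroup's state, so for C2 the derived state is 'no', and for the remaining characters it is 'yes'.
Only Meroion, Theris, and Zygilis show the derived state 'yes' for C1, supporting them as a clade.
All ingroup taxa share the derived state 'no' for C2; it defines the ingroup but does not resolve relationships within it.
C3 (derived state 'yes') is shared by Meroion and Theris — a synapomorphy uniting that clade.
Most parsimonious ingroup topology: (((Theris,Meroion),Zygilis),Lithensis).
The clade {Meroion, Theris} is supported by C3: its derived state 'yes' occurs in exactly those taxa and in no other taxon (including the outgroup).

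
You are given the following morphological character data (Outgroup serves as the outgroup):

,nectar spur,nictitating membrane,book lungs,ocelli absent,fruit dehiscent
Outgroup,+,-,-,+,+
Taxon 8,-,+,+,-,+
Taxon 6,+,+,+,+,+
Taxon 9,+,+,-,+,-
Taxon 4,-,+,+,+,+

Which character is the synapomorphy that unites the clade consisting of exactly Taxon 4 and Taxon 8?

Character polarity is set by the outgroup: the derived state is whichever differs from the outgroup's state, so for nectar spur, ocelli absent, fruit dehiscent the derived state is '-', and for the remaining characters it is '+'.
nectar spur (derived state '-') is shared by Taxon 4 and Taxon 8 — a synapomorphy uniting that clade.
nictitating membrane (derived state '+') is shared by all ingroup taxa — unites the whole ingroup.
book lungs: derived state '+' in Taxon 4, Taxon 6, and Taxon 8 only — synapomorphy for {Taxon 4, Taxon 6, Taxon 8}.
ocelli absent: derived state '-' in Taxon 8 only — an autapomorphy, so it tells us nothing about relationships among taxa.
fruit dehiscent (derived state '-') is unique to Taxon 9 (autapomorphy; uninformative for grouping).
Most parsimonious ingroup topology: (((Taxon 8,Taxon 4),Taxon 6),Taxon 9).
The clade {Taxon 4, Taxon 8} is supported by nectar spur: its derived state '-' occurs in exactly those taxa and in no other taxon (including the outgroup).

nectar spur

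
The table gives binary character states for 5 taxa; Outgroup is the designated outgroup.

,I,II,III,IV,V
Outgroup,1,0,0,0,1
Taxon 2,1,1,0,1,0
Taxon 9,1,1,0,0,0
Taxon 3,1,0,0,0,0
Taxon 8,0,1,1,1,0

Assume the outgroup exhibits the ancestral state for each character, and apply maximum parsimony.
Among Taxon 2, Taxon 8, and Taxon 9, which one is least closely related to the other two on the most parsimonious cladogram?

Character polarity is set by the outgroup: the derived state is whichever differs from the outgroup's state, so for I, V the derived state is '0', and for the remaining characters it is '1'.
I: derived state '0' in Taxon 8 only — an autapomorphy, so it tells us nothing about relationships among taxa.
II: derived state '1' in Taxon 2, Taxon 8, and Taxon 9 only — synapomorphy for {Taxon 2, Taxon 8, Taxon 9}.
III (derived state '1') is unique to Taxon 8 (autapomorphy; uninformative for grouping).
IV: derived state '1' in Taxon 2 and Taxon 8 only — synapomorphy for {Taxon 2, Taxon 8}.
All ingroup taxa share the derived state '0' for V; it defines the ingroup but does not resolve relationships within it.
Most parsimonious ingroup topology: (((Taxon 2,Taxon 8),Taxon 9),Taxon 3).
Taxon 8 and Taxon 2 share a more recent common ancestor with each other than either does with Taxon 9, so Taxon 9 is the least closely related of the three.

Taxon 9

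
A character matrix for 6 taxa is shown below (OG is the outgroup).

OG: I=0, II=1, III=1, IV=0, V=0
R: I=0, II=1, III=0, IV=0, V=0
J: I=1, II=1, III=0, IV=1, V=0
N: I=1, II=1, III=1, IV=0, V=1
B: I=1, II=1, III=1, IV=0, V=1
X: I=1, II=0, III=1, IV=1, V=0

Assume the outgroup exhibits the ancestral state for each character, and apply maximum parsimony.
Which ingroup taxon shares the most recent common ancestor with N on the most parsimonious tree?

Character polarity is set by the outgroup: the derived state is whichever differs from the outgroup's state, so for II, III the derived state is '0', and for the remaining characters it is '1'.
I: derived state '1' in B, J, N, and X only — synapomorphy for {B, J, N, X}.
II (derived state '0') is unique to X (autapomorphy; uninformative for grouping).
III groups J and R, which is incompatible with the clades supported by the remaining characters; treating it as convergent (homoplasy) costs fewer steps than any alternative tree.
IV: derived state '1' in J and X only — synapomorphy for {J, X}.
V (derived state '1') is shared by B and N — a synapomorphy uniting that clade.
Most parsimonious ingroup topology: (R,((J,X),(N,B))).
N and B form a cherry on this tree, so they are sister taxa.

B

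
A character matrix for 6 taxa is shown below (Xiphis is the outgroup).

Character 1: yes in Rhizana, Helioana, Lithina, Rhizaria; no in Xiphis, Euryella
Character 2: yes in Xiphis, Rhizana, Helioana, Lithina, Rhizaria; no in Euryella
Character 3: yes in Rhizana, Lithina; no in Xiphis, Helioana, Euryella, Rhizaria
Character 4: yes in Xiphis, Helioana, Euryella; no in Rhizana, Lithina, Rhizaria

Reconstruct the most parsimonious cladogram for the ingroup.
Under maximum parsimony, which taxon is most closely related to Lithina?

Rhizana

Character polarity is set by the outgroup: the derived state is whichever differs from the outgroup's state, so for Character 2, Character 4 the derived state is 'no', and for the remaining characters it is 'yes'.
Character 1 (derived state 'yes') is shared by Helioana, Lithina, Rhizana, and Rhizaria — a synapomorphy uniting that clade.
Character 2 (derived state 'no') is unique to Euryella (autapomorphy; uninformative for grouping).
Character 3: derived state 'yes' in Lithina and Rhizana only — synapomorphy for {Lithina, Rhizana}.
Only Lithina, Rhizana, and Rhizaria show the derived state 'no' for Character 4, supporting them as a clade.
Most parsimonious ingroup topology: ((((Rhizana,Lithina),Rhizaria),Helioana),Euryella).
Lithina and Rhizana form a cherry on this tree, so they are sister taxa.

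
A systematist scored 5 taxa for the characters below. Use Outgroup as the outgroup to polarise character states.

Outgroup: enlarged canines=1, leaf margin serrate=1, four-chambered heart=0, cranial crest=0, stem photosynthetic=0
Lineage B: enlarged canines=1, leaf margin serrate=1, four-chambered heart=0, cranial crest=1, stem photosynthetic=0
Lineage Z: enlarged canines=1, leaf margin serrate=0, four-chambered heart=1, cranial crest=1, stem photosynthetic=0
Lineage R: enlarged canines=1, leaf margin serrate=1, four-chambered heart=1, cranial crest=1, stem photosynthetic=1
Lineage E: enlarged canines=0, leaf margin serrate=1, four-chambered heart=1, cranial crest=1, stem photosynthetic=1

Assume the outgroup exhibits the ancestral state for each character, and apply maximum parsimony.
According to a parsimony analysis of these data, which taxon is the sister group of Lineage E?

Character polarity is set by the outgroup: the derived state is whichever differs from the outgroup's state, so for enlarged canines, leaf margin serrate the derived state is '0', and for the remaining characters it is '1'.
enlarged canines (derived state '0') is unique to Lineage E (autapomorphy; uninformative for grouping).
leaf margin serrate (derived state '0') is unique to Lineage Z (autapomorphy; uninformative for grouping).
Only Lineage E, Lineage R, and Lineage Z show the derived state '1' for four-chambered heart, supporting them as a clade.
cranial crest (derived state '1') is shared by all ingroup taxa — unites the whole ingroup.
stem photosynthetic: derived state '1' in Lineage E and Lineage R only — synapomorphy for {Lineage E, Lineage R}.
Most parsimonious ingroup topology: (Lineage B,(Lineage Z,(Lineage R,Lineage E))).
Lineage E and Lineage R form a cherry on this tree, so they are sister taxa.

Lineage R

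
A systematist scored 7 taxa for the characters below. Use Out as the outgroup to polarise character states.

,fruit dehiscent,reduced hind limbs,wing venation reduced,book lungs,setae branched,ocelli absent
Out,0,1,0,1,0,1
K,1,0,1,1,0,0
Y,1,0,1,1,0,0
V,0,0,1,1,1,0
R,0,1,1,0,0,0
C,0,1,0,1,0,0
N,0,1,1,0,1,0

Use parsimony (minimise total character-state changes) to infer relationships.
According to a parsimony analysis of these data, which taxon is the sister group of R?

N

Character polarity is set by the outgroup: the derived state is whichever differs from the outgroup's state, so for reduced hind limbs, book lungs, ocelli absent the derived state is '0', and for the remaining characters it is '1'.
fruit dehiscent (derived state '1') is shared by K and Y — a synapomorphy uniting that clade.
reduced hind limbs (derived state '0') is shared by K, V, and Y — a synapomorphy uniting that clade.
wing venation reduced (derived state '1') is shared by K, N, R, V, and Y — a synapomorphy uniting that clade.
book lungs (derived state '0') is shared by N and R — a synapomorphy uniting that clade.
setae branched groups N and V, which is incompatible with the clades supported by the remaining characters; treating it as convergent (homoplasy) costs fewer steps than any alternative tree.
All ingroup taxa share the derived state '0' for ocelli absent; it defines the ingroup but does not resolve relationships within it.
Most parsimonious ingroup topology: (C,(((Y,K),V),(N,R))).
R and N form a cherry on this tree, so they are sister taxa.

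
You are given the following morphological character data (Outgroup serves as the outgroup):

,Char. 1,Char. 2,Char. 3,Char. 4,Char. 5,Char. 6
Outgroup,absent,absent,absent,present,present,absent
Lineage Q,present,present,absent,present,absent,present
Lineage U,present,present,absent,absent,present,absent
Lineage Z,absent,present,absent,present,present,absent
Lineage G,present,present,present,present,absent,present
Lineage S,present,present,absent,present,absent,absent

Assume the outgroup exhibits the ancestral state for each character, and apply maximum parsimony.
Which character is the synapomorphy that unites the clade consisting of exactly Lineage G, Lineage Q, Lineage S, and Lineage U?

Character polarity is set by the outgroup: the derived state is whichever differs from the outgroup's state, so for Char. 4, Char. 5 the derived state is 'absent', and for the remaining characters it is 'present'.
Char. 1: derived state 'present' in Lineage G, Lineage Q, Lineage S, and Lineage U only — synapomorphy for {Lineage G, Lineage Q, Lineage S, Lineage U}.
Char. 2 (derived state 'present') is shared by all ingroup taxa — unites the whole ingroup.
Char. 3 (derived state 'present') is unique to Lineage G (autapomorphy; uninformative for grouping).
Char. 4: derived state 'absent' in Lineage U only — an autapomorphy, so it tells us nothing about relationships among taxa.
Char. 5: derived state 'absent' in Lineage G, Lineage Q, and Lineage S only — synapomorphy for {Lineage G, Lineage Q, Lineage S}.
Only Lineage G and Lineage Q show the derived state 'present' for Char. 6, supporting them as a clade.
Most parsimonious ingroup topology: ((((Lineage Q,Lineage G),Lineage S),Lineage U),Lineage Z).
The clade {Lineage G, Lineage Q, Lineage S, Lineage U} is supported by Char. 1: its derived state 'present' occurs in exactly those taxa and in no other taxon (including the outgroup).

Char. 1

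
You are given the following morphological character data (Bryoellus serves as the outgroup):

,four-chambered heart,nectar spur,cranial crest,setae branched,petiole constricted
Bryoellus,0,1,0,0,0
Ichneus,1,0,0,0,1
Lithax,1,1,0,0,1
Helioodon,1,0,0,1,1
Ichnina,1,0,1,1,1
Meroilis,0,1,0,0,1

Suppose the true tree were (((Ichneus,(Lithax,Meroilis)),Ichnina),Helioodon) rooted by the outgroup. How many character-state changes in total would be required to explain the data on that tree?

8

Map each character onto (((Ichneus,(Lithax,Meroilis)),Ichnina),Helioodon) (rooted by Bryoellus) and count the minimum state changes it requires (Fitch parsimony):
four-chambered heart: 2; nectar spur: 2; cranial crest: 1; setae branched: 2; petiole constricted: 1.
Total tree length = 8.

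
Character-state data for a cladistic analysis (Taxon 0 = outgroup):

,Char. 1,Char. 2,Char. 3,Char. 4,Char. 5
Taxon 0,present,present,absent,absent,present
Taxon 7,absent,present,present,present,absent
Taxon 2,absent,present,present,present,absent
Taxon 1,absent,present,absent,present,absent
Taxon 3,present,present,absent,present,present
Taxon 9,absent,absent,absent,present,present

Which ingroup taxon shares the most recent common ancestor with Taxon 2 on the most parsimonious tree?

Character polarity is set by the outgroup: the derived state is whichever differs from the outgroup's state, so for Char. 1, Char. 2, Char. 5 the derived state is 'absent', and for the remaining characters it is 'present'.
Only Taxon 1, Taxon 2, Taxon 7, and Taxon 9 show the derived state 'absent' for Char. 1, supporting them as a clade.
Char. 2: derived state 'absent' in Taxon 9 only — an autapomorphy, so it tells us nothing about relationships among taxa.
Char. 3 (derived state 'present') is shared by Taxon 2 and Taxon 7 — a synapomorphy uniting that clade.
All ingroup taxa share the derived state 'present' for Char. 4; it defines the ingroup but does not resolve relationships within it.
Char. 5 (derived state 'absent') is shared by Taxon 1, Taxon 2, and Taxon 7 — a synapomorphy uniting that clade.
Most parsimonious ingroup topology: ((((Taxon 7,Taxon 2),Taxon 1),Taxon 9),Taxon 3).
Taxon 2 and Taxon 7 form a cherry on this tree, so they are sister taxa.

Taxon 7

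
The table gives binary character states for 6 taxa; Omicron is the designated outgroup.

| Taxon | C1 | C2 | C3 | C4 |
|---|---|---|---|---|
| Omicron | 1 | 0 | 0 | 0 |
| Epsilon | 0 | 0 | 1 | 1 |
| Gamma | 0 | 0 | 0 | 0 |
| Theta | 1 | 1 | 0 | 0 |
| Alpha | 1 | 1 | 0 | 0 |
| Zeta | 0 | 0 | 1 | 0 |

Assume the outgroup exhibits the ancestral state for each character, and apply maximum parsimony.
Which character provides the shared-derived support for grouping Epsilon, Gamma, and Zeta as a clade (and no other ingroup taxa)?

C1

Character polarity is set by the outgroup: the derived state is whichever differs from the outgroup's state, so for C1 the derived state is '0', and for the remaining characters it is '1'.
C1 (derived state '0') is shared by Epsilon, Gamma, and Zeta — a synapomorphy uniting that clade.
C2 (derived state '1') is shared by Alpha and Theta — a synapomorphy uniting that clade.
C3 (derived state '1') is shared by Epsilon and Zeta — a synapomorphy uniting that clade.
C4: derived state '1' in Epsilon only — an autapomorphy, so it tells us nothing about relationships among taxa.
Most parsimonious ingroup topology: (((Epsilon,Zeta),Gamma),(Theta,Alpha)).
The clade {Epsilon, Gamma, Zeta} is supported by C1: its derived state '0' occurs in exactly those taxa and in no other taxon (including the outgroup).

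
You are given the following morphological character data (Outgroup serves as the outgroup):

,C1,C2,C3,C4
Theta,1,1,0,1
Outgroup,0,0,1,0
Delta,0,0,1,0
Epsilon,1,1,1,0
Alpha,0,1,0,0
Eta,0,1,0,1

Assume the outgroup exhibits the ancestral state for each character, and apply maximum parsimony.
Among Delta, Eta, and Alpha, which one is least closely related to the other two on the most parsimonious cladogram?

Character polarity is set by the outgroup: the derived state is whichever differs from the outgroup's state, so for C3 the derived state is '0', and for the remaining characters it is '1'.
C1 groups Epsilon and Theta, which is incompatible with the clades supported by the remaining characters; treating it as convergent (homoplasy) costs fewer steps than any alternative tree.
C2 (derived state '1') is shared by Alpha, Epsilon, Eta, and Theta — a synapomorphy uniting that clade.
Only Alpha, Eta, and Theta show the derived state '0' for C3, supporting them as a clade.
C4 (derived state '1') is shared by Eta and Theta — a synapomorphy uniting that clade.
Most parsimonious ingroup topology: (((Alpha,(Theta,Eta)),Epsilon),Delta).
Eta and Alpha share a more recent common ancestor with each other than either does with Delta, so Delta is the least closely related of the three.

Delta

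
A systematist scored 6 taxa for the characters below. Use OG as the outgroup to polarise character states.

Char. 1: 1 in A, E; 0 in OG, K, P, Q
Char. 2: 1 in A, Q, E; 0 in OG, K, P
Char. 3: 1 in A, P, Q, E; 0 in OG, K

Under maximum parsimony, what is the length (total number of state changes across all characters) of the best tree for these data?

The outgroup has state '0' for every character, so '1' is the derived state throughout.
Only A and E show the derived state '1' for Char. 1, supporting them as a clade.
Char. 2 (derived state '1') is shared by A, E, and Q — a synapomorphy uniting that clade.
Char. 3 (derived state '1') is shared by A, E, P, and Q — a synapomorphy uniting that clade.
Most parsimonious ingroup topology: ((((A,E),Q),P),K).
Changes per character on this tree: Char. 1: 1; Char. 2: 1; Char. 3: 1.
Total = 3.

3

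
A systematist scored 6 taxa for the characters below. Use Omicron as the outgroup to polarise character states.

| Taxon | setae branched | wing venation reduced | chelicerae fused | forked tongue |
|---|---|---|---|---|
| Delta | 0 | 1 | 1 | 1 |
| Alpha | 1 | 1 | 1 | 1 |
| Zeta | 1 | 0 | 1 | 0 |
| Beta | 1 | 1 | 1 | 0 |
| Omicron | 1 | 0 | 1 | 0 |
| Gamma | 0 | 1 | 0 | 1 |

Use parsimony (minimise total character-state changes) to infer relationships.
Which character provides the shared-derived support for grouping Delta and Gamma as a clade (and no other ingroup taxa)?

setae branched

Character polarity is set by the outgroup: the derived state is whichever differs from the outgroup's state, so for setae branched, chelicerae fused the derived state is '0', and for the remaining characters it is '1'.
setae branched: derived state '0' in Delta and Gamma only — synapomorphy for {Delta, Gamma}.
wing venation reduced (derived state '1') is shared by Alpha, Beta, Delta, and Gamma — a synapomorphy uniting that clade.
chelicerae fused: derived state '0' in Gamma only — an autapomorphy, so it tells us nothing about relationships among taxa.
forked tongue (derived state '1') is shared by Alpha, Delta, and Gamma — a synapomorphy uniting that clade.
Most parsimonious ingroup topology: (((Alpha,(Gamma,Delta)),Beta),Zeta).
The clade {Delta, Gamma} is supported by setae branched: its derived state '0' occurs in exactly those taxa and in no other taxon (including the outgroup).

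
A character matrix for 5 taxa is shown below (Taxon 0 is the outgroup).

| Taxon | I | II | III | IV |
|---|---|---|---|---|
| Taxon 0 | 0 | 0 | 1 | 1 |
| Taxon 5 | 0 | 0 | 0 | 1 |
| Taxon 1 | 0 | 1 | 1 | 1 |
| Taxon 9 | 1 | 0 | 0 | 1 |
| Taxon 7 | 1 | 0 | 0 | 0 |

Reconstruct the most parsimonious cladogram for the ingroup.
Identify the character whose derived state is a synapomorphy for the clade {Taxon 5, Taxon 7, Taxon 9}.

III

Character polarity is set by the outgroup: the derived state is whichever differs from the outgroup's state, so for III, IV the derived state is '0', and for the remaining characters it is '1'.
Only Taxon 7 and Taxon 9 show the derived state '1' for I, supporting them as a clade.
II (derived state '1') is unique to Taxon 1 (autapomorphy; uninformative for grouping).
III: derived state '0' in Taxon 5, Taxon 7, and Taxon 9 only — synapomorphy for {Taxon 5, Taxon 7, Taxon 9}.
IV: derived state '0' in Taxon 7 only — an autapomorphy, so it tells us nothing about relationships among taxa.
Most parsimonious ingroup topology: ((Taxon 5,(Taxon 9,Taxon 7)),Taxon 1).
The clade {Taxon 5, Taxon 7, Taxon 9} is supported by III: its derived state '0' occurs in exactly those taxa and in no other taxon (including the outgroup).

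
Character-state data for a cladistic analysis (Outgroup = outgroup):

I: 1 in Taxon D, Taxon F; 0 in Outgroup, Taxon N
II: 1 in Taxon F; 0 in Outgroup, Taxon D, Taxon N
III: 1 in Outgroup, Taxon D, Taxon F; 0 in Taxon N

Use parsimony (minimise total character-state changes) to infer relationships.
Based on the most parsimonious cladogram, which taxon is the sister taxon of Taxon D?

Character polarity is set by the outgroup: the derived state is whichever differs from the outgroup's state, so for III the derived state is '0', and for the remaining characters it is '1'.
I: derived state '1' in Taxon D and Taxon F only — synapomorphy for {Taxon D, Taxon F}.
II (derived state '1') is unique to Taxon F (autapomorphy; uninformative for grouping).
III (derived state '0') is unique to Taxon N (autapomorphy; uninformative for grouping).
Most parsimonious ingroup topology: ((Taxon D,Taxon F),Taxon N).
Taxon D and Taxon F form a cherry on this tree, so they are sister taxa.

Taxon F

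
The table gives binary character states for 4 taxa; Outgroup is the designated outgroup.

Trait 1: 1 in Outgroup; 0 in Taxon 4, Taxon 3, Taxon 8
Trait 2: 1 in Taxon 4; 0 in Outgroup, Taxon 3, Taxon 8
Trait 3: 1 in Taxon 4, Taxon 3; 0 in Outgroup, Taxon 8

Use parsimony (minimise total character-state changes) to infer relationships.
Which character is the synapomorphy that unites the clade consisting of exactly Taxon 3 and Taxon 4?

Character polarity is set by the outgroup: the derived state is whichever differs from the outgroup's state, so for Trait 1 the derived state is '0', and for the remaining characters it is '1'.
Trait 1 (derived state '0') is shared by all ingroup taxa — unites the whole ingroup.
Trait 2: derived state '1' in Taxon 4 only — an autapomorphy, so it tells us nothing about relationships among taxa.
Trait 3 (derived state '1') is shared by Taxon 3 and Taxon 4 — a synapomorphy uniting that clade.
Most parsimonious ingroup topology: ((Taxon 4,Taxon 3),Taxon 8).
The clade {Taxon 3, Taxon 4} is supported by Trait 3: its derived state '1' occurs in exactly those taxa and in no other taxon (including the outgroup).

Trait 3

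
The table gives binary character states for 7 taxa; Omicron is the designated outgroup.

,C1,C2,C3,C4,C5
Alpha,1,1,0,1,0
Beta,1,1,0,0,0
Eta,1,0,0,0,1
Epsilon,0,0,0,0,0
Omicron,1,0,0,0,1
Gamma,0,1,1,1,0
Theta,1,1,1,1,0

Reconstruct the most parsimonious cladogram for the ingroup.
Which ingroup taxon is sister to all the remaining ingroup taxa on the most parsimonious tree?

Character polarity is set by the outgroup: the derived state is whichever differs from the outgroup's state, so for C1, C5 the derived state is '0', and for the remaining characters it is '1'.
C1 groups Epsilon and Gamma, which is incompatible with the clades supported by the remaining characters; treating it as convergent (homoplasy) costs fewer steps than any alternative tree.
C2 (derived state '1') is shared by Alpha, Beta, Gamma, and Theta — a synapomorphy uniting that clade.
C3: derived state '1' in Gamma and Theta only — synapomorphy for {Gamma, Theta}.
Only Alpha, Gamma, and Theta show the derived state '1' for C4, supporting them as a clade.
C5 (derived state '0') is shared by Alpha, Beta, Epsilon, Gamma, and Theta — a synapomorphy uniting that clade.
Most parsimonious ingroup topology: (((Beta,((Gamma,Theta),Alpha)),Epsilon),Eta).
Eta is sister to the clade containing all other ingroup taxa, so it is the earliest-diverging (most basal) ingroup lineage.

Eta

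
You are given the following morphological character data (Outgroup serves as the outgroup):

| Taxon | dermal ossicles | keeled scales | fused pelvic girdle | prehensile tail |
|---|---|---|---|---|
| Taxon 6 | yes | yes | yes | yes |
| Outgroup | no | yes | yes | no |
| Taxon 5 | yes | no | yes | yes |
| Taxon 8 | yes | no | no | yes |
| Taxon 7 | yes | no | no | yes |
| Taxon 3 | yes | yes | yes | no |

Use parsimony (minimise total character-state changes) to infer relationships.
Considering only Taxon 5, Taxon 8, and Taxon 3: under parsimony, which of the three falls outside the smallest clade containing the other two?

Taxon 3

Character polarity is set by the outgroup: the derived state is whichever differs from the outgroup's state, so for keeled scales, fused pelvic girdle the derived state is 'no', and for the remaining characters it is 'yes'.
All ingroup taxa share the derived state 'yes' for dermal ossicles; it defines the ingroup but does not resolve relationships within it.
keeled scales (derived state 'no') is shared by Taxon 5, Taxon 7, and Taxon 8 — a synapomorphy uniting that clade.
Only Taxon 7 and Taxon 8 show the derived state 'no' for fused pelvic girdle, supporting them as a clade.
prehensile tail: derived state 'yes' in Taxon 5, Taxon 6, Taxon 7, and Taxon 8 only — synapomorphy for {Taxon 5, Taxon 6, Taxon 7, Taxon 8}.
Most parsimonious ingroup topology: (Taxon 3,(((Taxon 7,Taxon 8),Taxon 5),Taxon 6)).
Taxon 8 and Taxon 5 share a more recent common ancestor with each other than either does with Taxon 3, so Taxon 3 is the least closely related of the three.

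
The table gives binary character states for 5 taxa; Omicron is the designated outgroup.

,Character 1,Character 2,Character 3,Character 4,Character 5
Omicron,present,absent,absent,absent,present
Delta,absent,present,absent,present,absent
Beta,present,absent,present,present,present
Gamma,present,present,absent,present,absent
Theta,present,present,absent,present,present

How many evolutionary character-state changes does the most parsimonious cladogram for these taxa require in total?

Character polarity is set by the outgroup: the derived state is whichever differs from the outgroup's state, so for Character 1, Character 5 the derived state is 'absent', and for the remaining characters it is 'present'.
Character 1: derived state 'absent' in Delta only — an autapomorphy, so it tells us nothing about relationships among taxa.
Only Delta, Gamma, and Theta show the derived state 'present' for Character 2, supporting them as a clade.
Character 3 (derived state 'present') is unique to Beta (autapomorphy; uninformative for grouping).
All ingroup taxa share the derived state 'present' for Character 4; it defines the ingroup but does not resolve relationships within it.
Character 5: derived state 'absent' in Delta and Gamma only — synapomorphy for {Delta, Gamma}.
Most parsimonious ingroup topology: ((Theta,(Delta,Gamma)),Beta).
Changes per character on this tree: Character 1: 1; Character 2: 1; Character 3: 1; Character 4: 1; Character 5: 1.
Total = 5.

5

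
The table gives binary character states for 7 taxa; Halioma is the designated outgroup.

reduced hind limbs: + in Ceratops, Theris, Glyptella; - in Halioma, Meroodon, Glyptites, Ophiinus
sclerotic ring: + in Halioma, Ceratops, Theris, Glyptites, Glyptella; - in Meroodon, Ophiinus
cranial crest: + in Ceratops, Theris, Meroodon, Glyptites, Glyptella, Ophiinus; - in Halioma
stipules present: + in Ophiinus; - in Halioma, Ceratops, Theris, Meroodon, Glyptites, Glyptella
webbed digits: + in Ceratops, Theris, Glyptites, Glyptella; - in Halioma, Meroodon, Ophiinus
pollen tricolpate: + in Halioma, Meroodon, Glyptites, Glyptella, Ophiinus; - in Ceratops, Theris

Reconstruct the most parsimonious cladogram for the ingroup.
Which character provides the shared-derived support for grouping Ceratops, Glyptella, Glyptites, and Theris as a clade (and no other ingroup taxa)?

webbed digits

Character polarity is set by the outgroup: the derived state is whichever differs from the outgroup's state, so for sclerotic ring, pollen tricolpate the derived state is '-', and for the remaining characters it is '+'.
reduced hind limbs (derived state '+') is shared by Ceratops, Glyptella, and Theris — a synapomorphy uniting that clade.
sclerotic ring: derived state '-' in Meroodon and Ophiinus only — synapomorphy for {Meroodon, Ophiinus}.
cranial crest (derived state '+') is shared by all ingroup taxa — unites the whole ingroup.
stipules present: derived state '+' in Ophiinus only — an autapomorphy, so it tells us nothing about relationships among taxa.
webbed digits (derived state '+') is shared by Ceratops, Glyptella, Glyptites, and Theris — a synapomorphy uniting that clade.
pollen tricolpate (derived state '-') is shared by Ceratops and Theris — a synapomorphy uniting that clade.
Most parsimonious ingroup topology: ((((Ceratops,Theris),Glyptella),Glyptites),(Meroodon,Ophiinus)).
The clade {Ceratops, Glyptella, Glyptites, Theris} is supported by webbed digits: its derived state '+' occurs in exactly those taxa and in no other taxon (including the outgroup).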